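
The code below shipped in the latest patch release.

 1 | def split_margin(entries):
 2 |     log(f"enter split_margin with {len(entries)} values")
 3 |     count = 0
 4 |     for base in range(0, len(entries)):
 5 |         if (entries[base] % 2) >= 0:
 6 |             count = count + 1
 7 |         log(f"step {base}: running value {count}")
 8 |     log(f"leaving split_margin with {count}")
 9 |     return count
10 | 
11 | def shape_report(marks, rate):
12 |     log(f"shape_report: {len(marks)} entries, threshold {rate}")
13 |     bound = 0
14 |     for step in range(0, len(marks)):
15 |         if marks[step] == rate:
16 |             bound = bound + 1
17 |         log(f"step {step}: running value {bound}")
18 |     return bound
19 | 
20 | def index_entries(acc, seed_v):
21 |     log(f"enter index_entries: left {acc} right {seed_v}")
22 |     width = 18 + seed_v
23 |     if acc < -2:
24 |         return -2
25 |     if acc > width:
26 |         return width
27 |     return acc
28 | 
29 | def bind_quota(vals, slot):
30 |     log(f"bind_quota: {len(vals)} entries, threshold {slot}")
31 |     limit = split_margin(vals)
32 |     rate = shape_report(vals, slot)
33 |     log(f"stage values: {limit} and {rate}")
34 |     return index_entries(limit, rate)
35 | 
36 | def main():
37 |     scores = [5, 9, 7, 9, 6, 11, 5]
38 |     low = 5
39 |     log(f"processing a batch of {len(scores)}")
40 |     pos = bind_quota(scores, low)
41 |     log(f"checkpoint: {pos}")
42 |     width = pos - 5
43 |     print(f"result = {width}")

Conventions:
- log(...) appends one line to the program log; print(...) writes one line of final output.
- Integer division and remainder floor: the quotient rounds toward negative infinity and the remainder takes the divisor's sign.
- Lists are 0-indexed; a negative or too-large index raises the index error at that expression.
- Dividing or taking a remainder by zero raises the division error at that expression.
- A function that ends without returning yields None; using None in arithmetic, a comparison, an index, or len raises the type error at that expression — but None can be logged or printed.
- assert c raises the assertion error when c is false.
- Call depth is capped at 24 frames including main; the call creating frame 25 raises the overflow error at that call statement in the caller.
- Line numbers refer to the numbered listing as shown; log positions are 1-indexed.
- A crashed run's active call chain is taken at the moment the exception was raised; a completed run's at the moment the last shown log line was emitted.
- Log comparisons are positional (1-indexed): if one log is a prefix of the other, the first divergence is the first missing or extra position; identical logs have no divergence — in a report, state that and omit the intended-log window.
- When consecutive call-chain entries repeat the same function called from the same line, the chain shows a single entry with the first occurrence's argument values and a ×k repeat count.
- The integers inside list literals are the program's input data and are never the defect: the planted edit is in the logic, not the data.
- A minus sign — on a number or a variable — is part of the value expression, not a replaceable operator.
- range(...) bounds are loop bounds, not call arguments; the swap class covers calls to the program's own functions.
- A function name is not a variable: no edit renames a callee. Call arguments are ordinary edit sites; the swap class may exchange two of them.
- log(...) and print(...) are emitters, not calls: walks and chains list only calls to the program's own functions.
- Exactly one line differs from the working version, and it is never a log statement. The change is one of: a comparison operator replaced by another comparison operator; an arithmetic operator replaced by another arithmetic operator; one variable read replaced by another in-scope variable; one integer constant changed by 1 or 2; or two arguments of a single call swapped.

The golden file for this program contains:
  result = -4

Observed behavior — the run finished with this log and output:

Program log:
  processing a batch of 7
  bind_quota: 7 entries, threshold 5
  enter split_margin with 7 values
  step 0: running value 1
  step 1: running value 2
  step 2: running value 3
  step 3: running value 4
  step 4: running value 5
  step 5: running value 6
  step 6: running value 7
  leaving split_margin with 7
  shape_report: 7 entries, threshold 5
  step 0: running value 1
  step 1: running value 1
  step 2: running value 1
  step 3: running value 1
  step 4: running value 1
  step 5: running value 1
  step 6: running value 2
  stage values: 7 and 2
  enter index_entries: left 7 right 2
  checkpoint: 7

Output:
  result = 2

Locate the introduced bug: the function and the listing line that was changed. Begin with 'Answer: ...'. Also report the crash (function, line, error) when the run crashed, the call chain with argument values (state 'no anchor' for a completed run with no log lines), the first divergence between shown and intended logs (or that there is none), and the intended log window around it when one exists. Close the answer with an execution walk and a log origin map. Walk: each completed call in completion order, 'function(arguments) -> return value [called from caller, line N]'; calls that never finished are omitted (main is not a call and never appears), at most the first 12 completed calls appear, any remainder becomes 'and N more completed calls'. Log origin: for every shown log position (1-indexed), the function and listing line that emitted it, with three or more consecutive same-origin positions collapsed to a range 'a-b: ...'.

Answer: the defect is in split_margin at line 5.
Key fact: At log position 4 the runs split — shown 'step 0: running value 1', but the working version logs 'step 0: running value 0'.
Call chain: main.
First divergence: position 4 — shown 'step 0: running value 1', intended 'step 0: running value 0'.
Intended log window:
  2: bind_quota: 7 entries, threshold 5
  3: enter split_margin with 7 values
  4: step 0: running value 0
  5: step 1: running value 0
Execution walk:
  split_margin([5, 9, 7, 9, 6, 11, 5]) -> 7  [called from bind_quota, line 31]
  shape_report([5, 9, 7, 9, 6, 11, 5], 5) -> 2  [called from bind_quota, line 32]
  index_entries(7, 2) -> 7  [called from bind_quota, line 34]
  bind_quota([5, 9, 7, 9, 6, 11, 5], 5) -> 7  [called from main, line 40]
Log line origins:
  1: from main, line 39
  2: from bind_quota, line 30
  3: from split_margin, line 2
  4-10: from split_margin, line 7
  11: from split_margin, line 8
  12: from shape_report, line 12
  13-19: from shape_report, line 17
  20: from bind_quota, line 33
  21: from index_entries, line 21
  22: from main, line 41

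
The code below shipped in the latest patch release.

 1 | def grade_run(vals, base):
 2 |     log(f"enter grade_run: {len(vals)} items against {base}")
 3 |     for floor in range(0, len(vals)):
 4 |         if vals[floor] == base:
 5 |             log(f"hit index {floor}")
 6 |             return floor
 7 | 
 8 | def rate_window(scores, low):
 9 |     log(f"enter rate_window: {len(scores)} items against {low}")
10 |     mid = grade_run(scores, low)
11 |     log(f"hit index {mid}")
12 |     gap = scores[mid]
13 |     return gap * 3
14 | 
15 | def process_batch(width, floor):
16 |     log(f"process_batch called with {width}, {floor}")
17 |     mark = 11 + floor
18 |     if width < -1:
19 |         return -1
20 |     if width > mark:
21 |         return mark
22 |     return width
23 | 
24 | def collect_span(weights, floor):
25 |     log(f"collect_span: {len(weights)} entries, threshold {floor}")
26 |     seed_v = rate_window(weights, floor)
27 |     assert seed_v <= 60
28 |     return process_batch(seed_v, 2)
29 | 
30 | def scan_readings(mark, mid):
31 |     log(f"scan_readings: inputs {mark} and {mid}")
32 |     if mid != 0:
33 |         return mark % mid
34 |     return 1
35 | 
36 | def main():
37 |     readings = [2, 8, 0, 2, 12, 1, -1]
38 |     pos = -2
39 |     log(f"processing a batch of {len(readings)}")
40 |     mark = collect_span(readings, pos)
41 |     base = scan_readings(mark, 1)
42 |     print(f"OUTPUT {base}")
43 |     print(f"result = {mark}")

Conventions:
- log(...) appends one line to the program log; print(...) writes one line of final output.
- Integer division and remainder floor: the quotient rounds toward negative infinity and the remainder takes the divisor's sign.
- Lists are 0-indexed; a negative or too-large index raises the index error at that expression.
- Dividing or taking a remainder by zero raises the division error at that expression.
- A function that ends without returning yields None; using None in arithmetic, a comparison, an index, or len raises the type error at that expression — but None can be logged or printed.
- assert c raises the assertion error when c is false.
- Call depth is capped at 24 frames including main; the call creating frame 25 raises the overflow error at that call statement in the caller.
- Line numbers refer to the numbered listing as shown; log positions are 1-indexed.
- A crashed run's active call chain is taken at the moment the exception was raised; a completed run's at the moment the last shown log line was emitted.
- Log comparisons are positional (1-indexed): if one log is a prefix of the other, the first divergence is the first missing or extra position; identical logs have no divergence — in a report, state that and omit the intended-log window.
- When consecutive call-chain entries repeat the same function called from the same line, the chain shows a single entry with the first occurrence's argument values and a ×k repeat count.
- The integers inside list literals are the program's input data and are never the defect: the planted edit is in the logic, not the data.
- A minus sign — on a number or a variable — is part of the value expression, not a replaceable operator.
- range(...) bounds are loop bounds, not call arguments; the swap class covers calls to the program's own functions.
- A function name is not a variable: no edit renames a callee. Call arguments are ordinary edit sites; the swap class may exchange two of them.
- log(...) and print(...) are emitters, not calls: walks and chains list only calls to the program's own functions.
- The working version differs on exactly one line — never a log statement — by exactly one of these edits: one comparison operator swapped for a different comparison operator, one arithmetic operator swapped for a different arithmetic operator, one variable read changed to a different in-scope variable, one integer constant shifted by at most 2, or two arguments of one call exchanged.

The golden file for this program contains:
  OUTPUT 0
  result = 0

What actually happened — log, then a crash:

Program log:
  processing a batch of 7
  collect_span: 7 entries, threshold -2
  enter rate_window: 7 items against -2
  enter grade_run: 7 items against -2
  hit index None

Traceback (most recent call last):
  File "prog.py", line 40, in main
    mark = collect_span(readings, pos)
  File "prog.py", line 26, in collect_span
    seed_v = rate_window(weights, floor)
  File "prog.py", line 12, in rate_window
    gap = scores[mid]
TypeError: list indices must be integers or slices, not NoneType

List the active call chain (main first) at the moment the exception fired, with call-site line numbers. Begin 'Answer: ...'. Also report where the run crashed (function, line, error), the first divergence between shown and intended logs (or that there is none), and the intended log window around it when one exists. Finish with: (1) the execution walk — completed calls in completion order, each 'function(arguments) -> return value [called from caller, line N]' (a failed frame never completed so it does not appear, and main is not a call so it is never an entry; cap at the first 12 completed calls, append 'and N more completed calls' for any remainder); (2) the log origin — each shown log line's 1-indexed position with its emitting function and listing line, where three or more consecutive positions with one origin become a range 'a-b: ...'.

Answer: main -> collect_span (called at line 40) -> rate_window (called at line 26).
The tell: At log position 2 the runs split — shown 'collect_span: 7 entries, threshold -2', but the working version logs 'collect_span: 7 entries, threshold 0'.
Crash: rate_window, line 12, TypeError.
First divergence: position 2; shown 'collect_span: 7 entries, threshold -2' vs intended 'collect_span: 7 entries, threshold 0'.
Intended log window:
  1: processing a batch of 7
  2: collect_span: 7 entries, threshold 0
  3: enter rate_window: 7 items against 0
Execution walk:
  grade_run([2, 8, 0, 2, 12, 1, -1], -2) -> None  [called from rate_window, line 10]
Log origins:
  1: logged in main at line 39
  2: logged in collect_span at line 25
  3: logged in rate_window at line 9
  4: logged in grade_run at line 2
  5: logged in rate_window at line 11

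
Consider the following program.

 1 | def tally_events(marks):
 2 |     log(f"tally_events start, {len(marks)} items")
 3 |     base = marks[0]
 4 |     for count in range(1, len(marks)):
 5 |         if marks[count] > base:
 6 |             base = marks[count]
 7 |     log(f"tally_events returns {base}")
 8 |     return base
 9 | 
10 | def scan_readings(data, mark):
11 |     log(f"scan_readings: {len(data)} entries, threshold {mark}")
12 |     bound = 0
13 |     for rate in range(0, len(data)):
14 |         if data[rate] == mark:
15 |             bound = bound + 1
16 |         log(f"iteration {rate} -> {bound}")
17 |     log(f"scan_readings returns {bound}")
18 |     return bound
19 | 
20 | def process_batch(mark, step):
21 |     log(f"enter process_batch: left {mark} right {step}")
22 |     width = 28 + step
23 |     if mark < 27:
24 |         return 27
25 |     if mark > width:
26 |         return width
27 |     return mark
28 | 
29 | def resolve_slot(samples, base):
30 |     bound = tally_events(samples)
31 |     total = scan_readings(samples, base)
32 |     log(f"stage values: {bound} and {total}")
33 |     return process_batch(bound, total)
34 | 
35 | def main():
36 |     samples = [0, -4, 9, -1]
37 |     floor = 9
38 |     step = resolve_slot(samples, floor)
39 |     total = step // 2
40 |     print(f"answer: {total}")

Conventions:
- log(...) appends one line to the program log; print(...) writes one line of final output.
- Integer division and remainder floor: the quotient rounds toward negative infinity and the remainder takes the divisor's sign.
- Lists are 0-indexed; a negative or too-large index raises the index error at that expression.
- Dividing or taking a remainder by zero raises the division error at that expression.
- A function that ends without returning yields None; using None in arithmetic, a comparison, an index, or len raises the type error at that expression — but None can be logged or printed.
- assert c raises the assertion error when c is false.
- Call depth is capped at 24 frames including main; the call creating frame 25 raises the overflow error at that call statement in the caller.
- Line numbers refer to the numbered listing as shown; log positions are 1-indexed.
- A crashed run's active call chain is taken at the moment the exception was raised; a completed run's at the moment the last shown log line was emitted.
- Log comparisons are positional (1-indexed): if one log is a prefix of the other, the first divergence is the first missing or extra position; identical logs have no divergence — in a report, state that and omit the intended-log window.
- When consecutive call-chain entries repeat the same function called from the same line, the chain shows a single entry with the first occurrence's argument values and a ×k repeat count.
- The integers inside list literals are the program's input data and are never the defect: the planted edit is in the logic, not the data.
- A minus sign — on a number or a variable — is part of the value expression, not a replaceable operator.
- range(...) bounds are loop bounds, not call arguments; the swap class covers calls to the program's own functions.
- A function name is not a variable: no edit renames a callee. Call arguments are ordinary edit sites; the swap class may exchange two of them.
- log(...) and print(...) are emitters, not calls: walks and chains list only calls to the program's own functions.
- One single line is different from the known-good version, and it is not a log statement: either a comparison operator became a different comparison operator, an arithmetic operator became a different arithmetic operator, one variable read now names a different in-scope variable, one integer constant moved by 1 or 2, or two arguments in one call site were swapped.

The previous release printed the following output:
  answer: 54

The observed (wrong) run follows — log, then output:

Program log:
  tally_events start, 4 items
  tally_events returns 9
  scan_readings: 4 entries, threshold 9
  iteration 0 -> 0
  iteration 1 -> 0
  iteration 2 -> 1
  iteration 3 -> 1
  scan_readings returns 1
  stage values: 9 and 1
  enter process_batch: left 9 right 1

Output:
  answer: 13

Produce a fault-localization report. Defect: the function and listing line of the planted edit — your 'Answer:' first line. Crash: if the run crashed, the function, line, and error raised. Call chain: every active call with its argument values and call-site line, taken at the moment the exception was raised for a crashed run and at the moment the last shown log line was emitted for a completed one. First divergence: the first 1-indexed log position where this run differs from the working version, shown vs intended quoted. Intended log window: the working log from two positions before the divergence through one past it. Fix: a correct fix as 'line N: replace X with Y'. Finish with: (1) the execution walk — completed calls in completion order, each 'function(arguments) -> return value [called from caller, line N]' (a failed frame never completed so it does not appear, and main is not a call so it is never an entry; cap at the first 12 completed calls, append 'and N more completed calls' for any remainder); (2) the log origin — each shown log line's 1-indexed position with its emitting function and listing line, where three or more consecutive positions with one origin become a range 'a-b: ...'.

Answer: the defect is in main at line 39.
Core observation: Every logged value matches the working version; the printed result is what differs.
Call chain: main -> resolve_slot([0, -4, 9, -1], 9) (called at line 38) -> process_batch(9, 1) (called at line 33).
First divergence: none; the two logs match at every position.
Execution walk:
  tally_events([0, -4, 9, -1]) -> 9  [called from resolve_slot, line 30]
  scan_readings([0, -4, 9, -1], 9) -> 1  [called from resolve_slot, line 31]
  process_batch(9, 1) -> 27  [called from resolve_slot, line 33]
  resolve_slot([0, -4, 9, -1], 9) -> 27  [called from main, line 38]
Log origins:
  1 — tally_events, line 2
  2 — tally_events, line 7
  3 — scan_readings, line 11
  4-7 — scan_readings, line 16
  8 — scan_readings, line 17
  9 — resolve_slot, line 32
  10 — process_batch, line 21
A correct fix: line 39: replace `//` with `*`.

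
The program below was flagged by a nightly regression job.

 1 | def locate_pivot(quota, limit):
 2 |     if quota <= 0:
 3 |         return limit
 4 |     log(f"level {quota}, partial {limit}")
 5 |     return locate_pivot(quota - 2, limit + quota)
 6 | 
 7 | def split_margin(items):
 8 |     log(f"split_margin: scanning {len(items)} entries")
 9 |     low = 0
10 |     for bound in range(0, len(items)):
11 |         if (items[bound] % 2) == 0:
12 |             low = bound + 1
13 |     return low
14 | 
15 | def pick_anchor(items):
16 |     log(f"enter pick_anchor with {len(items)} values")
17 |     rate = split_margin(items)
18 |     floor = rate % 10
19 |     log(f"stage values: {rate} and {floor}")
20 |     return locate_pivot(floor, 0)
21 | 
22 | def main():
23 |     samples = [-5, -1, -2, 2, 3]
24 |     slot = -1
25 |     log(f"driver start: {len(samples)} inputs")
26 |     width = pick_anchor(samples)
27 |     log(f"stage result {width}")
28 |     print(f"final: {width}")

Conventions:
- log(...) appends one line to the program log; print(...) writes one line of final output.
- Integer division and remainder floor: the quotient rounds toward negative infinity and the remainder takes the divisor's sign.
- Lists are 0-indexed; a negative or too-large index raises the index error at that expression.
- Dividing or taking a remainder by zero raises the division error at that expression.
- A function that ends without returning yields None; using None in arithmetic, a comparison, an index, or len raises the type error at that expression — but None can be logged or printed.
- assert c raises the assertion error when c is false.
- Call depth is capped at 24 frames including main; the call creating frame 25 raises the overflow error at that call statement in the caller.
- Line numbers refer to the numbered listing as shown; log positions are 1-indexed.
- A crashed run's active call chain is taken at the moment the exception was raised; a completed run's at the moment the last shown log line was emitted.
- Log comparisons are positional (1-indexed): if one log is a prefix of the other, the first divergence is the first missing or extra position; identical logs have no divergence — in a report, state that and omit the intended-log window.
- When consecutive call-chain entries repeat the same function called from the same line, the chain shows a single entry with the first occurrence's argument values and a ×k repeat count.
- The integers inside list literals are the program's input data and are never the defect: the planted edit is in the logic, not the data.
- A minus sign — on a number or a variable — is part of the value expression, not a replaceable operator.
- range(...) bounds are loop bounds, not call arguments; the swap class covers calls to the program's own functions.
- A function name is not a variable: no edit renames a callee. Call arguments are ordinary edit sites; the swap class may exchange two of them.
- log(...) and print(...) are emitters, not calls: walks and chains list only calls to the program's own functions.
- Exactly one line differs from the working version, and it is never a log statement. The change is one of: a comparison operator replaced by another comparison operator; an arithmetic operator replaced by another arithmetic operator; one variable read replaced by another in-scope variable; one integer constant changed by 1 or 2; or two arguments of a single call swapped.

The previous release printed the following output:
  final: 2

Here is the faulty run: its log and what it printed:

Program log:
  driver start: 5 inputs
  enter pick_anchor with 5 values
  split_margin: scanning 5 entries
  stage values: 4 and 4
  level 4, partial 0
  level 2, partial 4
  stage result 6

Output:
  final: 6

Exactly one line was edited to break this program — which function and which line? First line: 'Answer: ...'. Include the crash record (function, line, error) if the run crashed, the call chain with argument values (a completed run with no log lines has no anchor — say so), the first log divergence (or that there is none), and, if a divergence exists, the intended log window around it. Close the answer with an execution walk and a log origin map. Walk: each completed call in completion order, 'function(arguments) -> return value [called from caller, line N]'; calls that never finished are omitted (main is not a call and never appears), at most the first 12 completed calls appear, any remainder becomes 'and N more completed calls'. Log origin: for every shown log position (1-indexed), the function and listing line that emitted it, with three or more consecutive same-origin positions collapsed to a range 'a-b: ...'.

Answer: the defect is in split_margin at line 12.
The tell: Everything matches until log position 4, which reads 'stage values: 4 and 4' in place of 'stage values: 2 and 2'.
Call chain: main.
First divergence: at position 4 the run shows 'stage values: 4 and 4' where the working version logs 'stage values: 2 and 2'.
Intended log window:
  2: enter pick_anchor with 5 values
  3: split_margin: scanning 5 entries
  4: stage values: 2 and 2
  5: level 2, partial 0
Execution walk:
  split_margin([-5, -1, -2, 2, 3]) -> 4  [called from pick_anchor, line 17]
  locate_pivot(0, 6) -> 6  [called from locate_pivot, line 5]
  locate_pivot(2, 4) -> 6  [called from locate_pivot, line 5]
  locate_pivot(4, 0) -> 6  [called from pick_anchor, line 20]
  pick_anchor([-5, -1, -2, 2, 3]) -> 6  [called from main, line 26]
Origin of each log line:
  1: emitted by main (line 25)
  2: emitted by pick_anchor (line 16)
  3: emitted by split_margin (line 8)
  4: emitted by pick_anchor (line 19)
  5: emitted by locate_pivot (line 4)
  6: emitted by locate_pivot (line 4)
  7: emitted by main (line 27)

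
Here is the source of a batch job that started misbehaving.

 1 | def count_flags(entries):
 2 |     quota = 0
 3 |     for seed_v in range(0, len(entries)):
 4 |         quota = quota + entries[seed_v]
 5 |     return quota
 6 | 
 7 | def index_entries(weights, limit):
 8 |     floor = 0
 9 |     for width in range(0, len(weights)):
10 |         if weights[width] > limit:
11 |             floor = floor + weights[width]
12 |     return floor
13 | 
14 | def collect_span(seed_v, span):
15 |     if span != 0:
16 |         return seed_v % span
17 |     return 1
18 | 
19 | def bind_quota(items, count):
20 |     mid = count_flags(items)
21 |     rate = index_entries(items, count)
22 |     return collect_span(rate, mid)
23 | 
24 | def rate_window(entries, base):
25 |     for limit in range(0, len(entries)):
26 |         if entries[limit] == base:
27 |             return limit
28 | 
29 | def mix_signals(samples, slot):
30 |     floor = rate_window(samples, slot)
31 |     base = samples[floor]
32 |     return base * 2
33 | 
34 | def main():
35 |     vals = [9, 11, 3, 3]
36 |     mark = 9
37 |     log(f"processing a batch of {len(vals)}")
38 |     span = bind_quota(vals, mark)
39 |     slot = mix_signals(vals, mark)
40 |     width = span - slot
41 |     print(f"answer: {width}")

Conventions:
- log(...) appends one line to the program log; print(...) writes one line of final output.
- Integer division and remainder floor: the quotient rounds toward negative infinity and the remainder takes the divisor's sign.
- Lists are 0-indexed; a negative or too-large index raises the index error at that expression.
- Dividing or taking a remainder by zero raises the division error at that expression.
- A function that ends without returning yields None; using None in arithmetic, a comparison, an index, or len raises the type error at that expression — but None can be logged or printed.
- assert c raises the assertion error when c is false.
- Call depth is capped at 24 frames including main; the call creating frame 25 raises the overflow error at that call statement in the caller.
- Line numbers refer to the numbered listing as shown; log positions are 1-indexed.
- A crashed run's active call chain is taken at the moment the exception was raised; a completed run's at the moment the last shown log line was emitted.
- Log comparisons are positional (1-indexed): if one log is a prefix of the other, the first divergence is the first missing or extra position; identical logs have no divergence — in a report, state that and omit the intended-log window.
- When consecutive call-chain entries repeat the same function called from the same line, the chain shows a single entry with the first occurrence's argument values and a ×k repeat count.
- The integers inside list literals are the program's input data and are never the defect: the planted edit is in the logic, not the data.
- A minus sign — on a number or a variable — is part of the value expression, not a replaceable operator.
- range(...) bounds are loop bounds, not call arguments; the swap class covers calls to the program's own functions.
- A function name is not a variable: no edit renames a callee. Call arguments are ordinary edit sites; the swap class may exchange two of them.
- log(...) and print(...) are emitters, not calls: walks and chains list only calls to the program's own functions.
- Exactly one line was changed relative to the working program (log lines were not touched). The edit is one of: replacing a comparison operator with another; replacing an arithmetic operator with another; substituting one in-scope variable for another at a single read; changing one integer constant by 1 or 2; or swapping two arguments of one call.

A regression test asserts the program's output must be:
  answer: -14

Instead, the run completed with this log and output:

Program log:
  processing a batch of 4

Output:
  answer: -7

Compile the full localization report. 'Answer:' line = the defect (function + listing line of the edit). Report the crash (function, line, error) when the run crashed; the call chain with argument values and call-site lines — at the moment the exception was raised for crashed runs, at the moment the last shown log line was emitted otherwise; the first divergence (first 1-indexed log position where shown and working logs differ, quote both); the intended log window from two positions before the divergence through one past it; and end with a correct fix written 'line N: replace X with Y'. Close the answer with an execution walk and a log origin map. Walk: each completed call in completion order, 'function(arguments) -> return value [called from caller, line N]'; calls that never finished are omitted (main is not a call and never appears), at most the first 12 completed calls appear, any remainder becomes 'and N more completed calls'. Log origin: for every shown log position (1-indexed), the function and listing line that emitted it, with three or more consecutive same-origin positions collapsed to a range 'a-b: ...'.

Answer: the defect is in bind_quota at line 22.
Core observation: Log streams are identical — the defect surfaces only in the printed output.
Call chain: main.
First divergence: none; the two logs match at every position.
Execution walk:
  count_flags([9, 11, 3, 3]) -> 26  [called from bind_quota, line 20]
  index_entries([9, 11, 3, 3], 9) -> 11  [called from bind_quota, line 21]
  collect_span(11, 26) -> 11  [called from bind_quota, line 22]
  bind_quota([9, 11, 3, 3], 9) -> 11  [called from main, line 38]
  rate_window([9, 11, 3, 3], 9) -> 0  [called from mix_signals, line 30]
  mix_signals([9, 11, 3, 3], 9) -> 18  [called from main, line 39]
Log line origins:
  1: emitted by main (line 37)
A correct fix: line 22: replace `collect_span(rate, mid)` with `collect_span(mid, rate)`.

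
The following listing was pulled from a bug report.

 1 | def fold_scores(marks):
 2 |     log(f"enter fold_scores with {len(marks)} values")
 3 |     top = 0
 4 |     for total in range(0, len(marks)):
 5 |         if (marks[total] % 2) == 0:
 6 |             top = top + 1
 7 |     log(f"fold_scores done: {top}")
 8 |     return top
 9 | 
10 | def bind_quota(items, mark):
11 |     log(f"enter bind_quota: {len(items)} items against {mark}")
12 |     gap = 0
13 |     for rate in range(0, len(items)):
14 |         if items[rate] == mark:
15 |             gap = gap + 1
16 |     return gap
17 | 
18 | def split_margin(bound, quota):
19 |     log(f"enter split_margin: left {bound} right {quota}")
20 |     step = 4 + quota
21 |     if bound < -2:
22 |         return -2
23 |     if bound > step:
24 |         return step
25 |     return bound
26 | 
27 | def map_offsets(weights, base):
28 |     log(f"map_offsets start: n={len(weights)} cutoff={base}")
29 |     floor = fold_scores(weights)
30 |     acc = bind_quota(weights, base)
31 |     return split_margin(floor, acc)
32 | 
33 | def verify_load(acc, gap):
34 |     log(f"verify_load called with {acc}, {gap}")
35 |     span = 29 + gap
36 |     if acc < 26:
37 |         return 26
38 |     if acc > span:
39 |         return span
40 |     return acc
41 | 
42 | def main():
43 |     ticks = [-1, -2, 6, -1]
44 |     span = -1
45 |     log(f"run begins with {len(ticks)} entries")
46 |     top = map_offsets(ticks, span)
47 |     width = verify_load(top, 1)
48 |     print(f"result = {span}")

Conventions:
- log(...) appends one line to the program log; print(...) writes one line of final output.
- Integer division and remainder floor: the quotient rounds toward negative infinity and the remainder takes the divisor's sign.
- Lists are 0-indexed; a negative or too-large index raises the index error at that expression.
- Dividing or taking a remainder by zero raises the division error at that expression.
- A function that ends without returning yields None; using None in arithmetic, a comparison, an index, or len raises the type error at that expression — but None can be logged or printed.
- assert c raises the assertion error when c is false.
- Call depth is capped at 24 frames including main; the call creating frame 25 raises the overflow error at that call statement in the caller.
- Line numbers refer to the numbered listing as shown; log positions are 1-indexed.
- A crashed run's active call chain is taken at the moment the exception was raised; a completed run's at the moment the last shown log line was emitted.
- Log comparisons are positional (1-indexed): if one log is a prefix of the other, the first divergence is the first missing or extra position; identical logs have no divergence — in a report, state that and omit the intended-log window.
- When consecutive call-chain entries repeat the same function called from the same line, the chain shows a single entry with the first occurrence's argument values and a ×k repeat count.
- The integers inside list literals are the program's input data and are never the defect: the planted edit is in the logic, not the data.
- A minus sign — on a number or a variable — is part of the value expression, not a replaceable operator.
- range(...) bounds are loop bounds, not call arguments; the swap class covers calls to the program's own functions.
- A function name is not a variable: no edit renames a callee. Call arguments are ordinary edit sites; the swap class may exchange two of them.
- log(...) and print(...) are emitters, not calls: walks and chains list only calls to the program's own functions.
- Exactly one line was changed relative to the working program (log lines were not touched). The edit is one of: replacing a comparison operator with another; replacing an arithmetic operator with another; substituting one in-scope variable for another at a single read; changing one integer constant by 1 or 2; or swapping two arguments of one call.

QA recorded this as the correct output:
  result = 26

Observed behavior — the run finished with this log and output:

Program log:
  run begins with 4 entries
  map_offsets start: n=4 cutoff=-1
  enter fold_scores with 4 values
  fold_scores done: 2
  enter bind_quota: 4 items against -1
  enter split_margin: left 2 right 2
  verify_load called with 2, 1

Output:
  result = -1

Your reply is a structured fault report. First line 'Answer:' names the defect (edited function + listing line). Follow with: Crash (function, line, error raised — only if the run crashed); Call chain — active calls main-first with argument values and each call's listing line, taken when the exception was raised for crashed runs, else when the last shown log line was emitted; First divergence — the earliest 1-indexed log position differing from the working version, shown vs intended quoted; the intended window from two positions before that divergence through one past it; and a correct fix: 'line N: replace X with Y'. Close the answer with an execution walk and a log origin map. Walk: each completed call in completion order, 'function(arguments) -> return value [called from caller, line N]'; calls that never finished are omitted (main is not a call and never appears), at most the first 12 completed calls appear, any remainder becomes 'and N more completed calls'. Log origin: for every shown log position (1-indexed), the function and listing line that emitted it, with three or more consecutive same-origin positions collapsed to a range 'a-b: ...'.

Answer: the defect is in main at line 48.
Key fact: The two runs log identically and part ways only at the printed values.
Call chain: main -> verify_load(2, 1) (called at line 47).
First divergence: none; the two logs match at every position.
Execution walk:
  fold_scores([-1, -2, 6, -1]) -> 2  [called from map_offsets, line 29]
  bind_quota([-1, -2, 6, -1], -1) -> 2  [called from map_offsets, line 30]
  split_margin(2, 2) -> 2  [called from map_offsets, line 31]
  map_offsets([-1, -2, 6, -1], -1) -> 2  [called from main, line 46]
  verify_load(2, 1) -> 26  [called from main, line 47]
Origin of each log line:
  1: from main, line 45
  2: from map_offsets, line 28
  3: from fold_scores, line 2
  4: from fold_scores, line 7
  5: from bind_quota, line 11
  6: from split_margin, line 19
  7: from verify_load, line 34
A correct fix: line 48: replace `span` with `width`.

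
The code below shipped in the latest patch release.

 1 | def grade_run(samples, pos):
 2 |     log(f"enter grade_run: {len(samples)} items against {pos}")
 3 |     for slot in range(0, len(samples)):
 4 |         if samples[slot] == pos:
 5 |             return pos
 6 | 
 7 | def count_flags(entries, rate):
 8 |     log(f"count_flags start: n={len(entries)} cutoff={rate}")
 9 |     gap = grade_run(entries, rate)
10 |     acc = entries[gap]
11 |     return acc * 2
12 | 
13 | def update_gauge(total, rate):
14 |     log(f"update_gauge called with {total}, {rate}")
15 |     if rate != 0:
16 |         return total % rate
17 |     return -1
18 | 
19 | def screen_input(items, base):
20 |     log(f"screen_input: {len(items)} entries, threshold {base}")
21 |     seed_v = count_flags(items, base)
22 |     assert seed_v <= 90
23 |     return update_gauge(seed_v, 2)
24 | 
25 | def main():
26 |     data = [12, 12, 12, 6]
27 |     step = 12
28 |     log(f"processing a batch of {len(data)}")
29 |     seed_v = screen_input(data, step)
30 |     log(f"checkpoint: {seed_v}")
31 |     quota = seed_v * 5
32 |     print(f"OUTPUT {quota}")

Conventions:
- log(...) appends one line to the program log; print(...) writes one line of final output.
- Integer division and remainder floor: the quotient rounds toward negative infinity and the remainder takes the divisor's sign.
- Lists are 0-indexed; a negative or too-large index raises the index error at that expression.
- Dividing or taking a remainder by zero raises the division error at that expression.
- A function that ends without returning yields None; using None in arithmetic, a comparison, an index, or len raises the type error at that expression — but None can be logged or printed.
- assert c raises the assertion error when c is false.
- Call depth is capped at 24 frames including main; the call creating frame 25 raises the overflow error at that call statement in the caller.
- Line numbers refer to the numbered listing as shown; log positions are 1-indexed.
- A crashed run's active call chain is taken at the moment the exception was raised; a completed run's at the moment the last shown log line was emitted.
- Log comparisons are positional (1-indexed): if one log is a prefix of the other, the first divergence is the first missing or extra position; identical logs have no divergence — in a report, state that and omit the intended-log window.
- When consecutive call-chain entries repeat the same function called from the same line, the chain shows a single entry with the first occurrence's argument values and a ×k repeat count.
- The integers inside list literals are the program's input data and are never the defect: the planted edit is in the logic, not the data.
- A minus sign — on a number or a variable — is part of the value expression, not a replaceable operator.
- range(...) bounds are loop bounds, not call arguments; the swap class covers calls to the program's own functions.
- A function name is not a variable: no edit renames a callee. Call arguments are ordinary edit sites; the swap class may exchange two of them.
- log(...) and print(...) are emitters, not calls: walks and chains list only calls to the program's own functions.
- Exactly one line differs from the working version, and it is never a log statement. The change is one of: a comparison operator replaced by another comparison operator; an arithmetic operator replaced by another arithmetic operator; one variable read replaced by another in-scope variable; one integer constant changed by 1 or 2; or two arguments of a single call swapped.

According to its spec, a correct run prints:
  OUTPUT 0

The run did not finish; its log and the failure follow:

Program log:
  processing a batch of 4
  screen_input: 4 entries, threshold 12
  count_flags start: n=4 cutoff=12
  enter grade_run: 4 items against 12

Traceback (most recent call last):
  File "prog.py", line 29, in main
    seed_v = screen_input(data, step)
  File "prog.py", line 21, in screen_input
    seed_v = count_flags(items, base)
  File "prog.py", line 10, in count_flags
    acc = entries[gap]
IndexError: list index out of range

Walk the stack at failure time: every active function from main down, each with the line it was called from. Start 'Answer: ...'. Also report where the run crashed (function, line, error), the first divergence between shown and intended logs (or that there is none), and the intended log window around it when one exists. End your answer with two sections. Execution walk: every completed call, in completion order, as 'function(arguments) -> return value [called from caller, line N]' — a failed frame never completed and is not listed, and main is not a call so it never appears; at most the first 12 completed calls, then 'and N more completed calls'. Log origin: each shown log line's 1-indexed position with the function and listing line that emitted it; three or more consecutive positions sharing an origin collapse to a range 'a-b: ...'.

Answer: main -> screen_input (called at line 29) -> count_flags (called at line 21).
The tell: A complete run would log 'update_gauge called with 24, 2' next, but this one stopped at 4 lines.
Crash: count_flags, line 10, IndexError.
First divergence: position 5 — the faulty run's log ends after 4 lines; the working version continues with 'update_gauge called with 24, 2'.
Intended log window:
  3: count_flags start: n=4 cutoff=12
  4: enter grade_run: 4 items against 12
  5: update_gauge called with 24, 2
  6: checkpoint: 0
Execution walk:
  grade_run([12, 12, 12, 6], 12) -> 12  [called from count_flags, line 9]
Log origin:
  1: emitted by main (line 28)
  2: emitted by screen_input (line 20)
  3: emitted by count_flags (line 8)
  4: emitted by grade_run (line 2)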